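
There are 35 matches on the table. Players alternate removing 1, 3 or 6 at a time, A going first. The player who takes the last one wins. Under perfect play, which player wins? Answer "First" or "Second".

i:   0  1  2  3  4  5  6  7  8  9 10 11 12 13 14 15 16 17 18 19 20 21 22 23 24 25 26 27 28 29 30 31 32 33 34 35
     L  W  L  W  L  W  W  W  W  L  W  L  W  L  W  W  W  W  L  W  L  W  L  W  W  W  W  L  W  L  W  L  W  W  W  W
Position 35 is W, so the first player wins.

First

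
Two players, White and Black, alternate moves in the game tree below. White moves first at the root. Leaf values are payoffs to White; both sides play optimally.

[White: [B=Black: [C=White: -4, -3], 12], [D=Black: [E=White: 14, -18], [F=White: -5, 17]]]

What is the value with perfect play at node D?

E: max(14, -18) = 14
F: max(-5, 17) = 17
D: min(14, 17) = 14

14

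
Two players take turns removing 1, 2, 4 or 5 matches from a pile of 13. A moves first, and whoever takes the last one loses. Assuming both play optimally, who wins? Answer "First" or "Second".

i:   0  1  2  3  4  5  6  7  8  9 10 11 12 13
     W  L  W  W  L  W  W  L  W  W  L  W  W  L
Position 13 is L, so the second player wins.

Second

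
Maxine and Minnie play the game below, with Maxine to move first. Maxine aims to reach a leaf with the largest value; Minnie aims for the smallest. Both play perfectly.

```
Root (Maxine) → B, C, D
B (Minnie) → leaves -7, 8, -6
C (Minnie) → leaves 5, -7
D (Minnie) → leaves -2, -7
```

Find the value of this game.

-7

B (Minnie): min(-7, 8, -6) = -7
C (Minnie): min(5, -7) = -7
D (Minnie): min(-2, -7) = -7
Root (Maxine): max(-7, -7, -7) = -7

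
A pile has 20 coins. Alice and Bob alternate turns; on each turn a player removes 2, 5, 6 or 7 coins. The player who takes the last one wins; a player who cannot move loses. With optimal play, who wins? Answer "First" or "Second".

First

Compute winning (W) and losing (L) positions by backward induction:
i:   0  1  2  3  4  5  6  7  8  9 10 11 12 13 14 15 16 17 18 19 20
     L  L  W  W  L  W  W  W  W  W  W  W  L  L  W  W  L  W  W  W  W
Position 20 is W, so the first player wins.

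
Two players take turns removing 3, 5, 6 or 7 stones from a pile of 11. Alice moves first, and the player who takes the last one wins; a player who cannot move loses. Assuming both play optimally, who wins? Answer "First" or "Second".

Second

Mark each pile size as W (mover wins) or L (mover loses):
i:   0  1  2  3  4  5  6  7  8  9 10 11
     L  L  L  W  W  W  W  W  W  W  L  L
Position 11 is L, so the second player wins.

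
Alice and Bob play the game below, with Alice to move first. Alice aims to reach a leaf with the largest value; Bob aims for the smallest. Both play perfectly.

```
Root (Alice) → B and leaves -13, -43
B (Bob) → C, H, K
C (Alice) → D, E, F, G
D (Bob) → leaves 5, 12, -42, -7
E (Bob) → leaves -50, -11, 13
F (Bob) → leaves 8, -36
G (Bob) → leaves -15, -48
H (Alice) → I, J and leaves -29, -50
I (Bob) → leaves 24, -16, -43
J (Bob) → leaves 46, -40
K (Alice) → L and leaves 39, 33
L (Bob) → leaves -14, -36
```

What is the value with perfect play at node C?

-36

D: min(5, 12, -42, -7) = -42
E: min(-50, -11, 13) = -50
F: min(8, -36) = -36
G: min(-15, -48) = -48
C: max(-42, -50, -36, -48) = -36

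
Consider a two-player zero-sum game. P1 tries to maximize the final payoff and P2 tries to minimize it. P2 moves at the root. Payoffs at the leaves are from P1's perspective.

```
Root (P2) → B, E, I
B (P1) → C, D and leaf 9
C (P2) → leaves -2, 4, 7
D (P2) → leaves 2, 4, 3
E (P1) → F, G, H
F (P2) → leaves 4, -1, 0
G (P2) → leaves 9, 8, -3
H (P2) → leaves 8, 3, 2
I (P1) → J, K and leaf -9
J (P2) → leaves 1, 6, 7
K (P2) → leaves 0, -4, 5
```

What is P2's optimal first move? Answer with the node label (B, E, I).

I

C (P2): min(-2, 4, 7) = -2
D (P2): min(2, 4, 3) = 2
B (P1): max(-2, 2, 9) = 9
F (P2): min(4, -1, 0) = -1
G (P2): min(9, 8, -3) = -3
H (P2): min(8, 3, 2) = 2
E (P1): max(-1, -3, 2) = 2
J (P2): min(1, 6, 7) = 1
K (P2): min(0, -4, 5) = -4
I (P1): max(1, -4, -9) = 1
Root (P2): min(9, 2, 1) = 1
P2 picks the child with the lowest value: I (value 1).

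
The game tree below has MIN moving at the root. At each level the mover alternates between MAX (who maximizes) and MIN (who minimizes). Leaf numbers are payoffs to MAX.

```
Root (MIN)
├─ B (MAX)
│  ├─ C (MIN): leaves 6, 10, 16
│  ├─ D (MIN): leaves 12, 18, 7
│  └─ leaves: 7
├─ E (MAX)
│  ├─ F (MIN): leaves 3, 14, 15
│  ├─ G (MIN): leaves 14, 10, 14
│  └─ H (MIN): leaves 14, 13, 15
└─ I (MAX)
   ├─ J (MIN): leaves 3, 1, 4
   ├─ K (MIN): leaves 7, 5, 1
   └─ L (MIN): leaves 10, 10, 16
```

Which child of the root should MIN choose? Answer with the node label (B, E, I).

C (MIN): min(6, 10, 16) = 6
D (MIN): min(12, 18, 7) = 7
B (MAX): max(6, 7, 7) = 7
F (MIN): min(3, 14, 15) = 3
G (MIN): min(14, 10, 14) = 10
H (MIN): min(14, 13, 15) = 13
E (MAX): max(3, 10, 13) = 13
J (MIN): min(3, 1, 4) = 1
K (MIN): min(7, 5, 1) = 1
L (MIN): min(10, 10, 16) = 10
I (MAX): max(1, 1, 10) = 10
Root (MIN): min(7, 13, 10) = 7
MIN picks the child with the lowest value: B (value 7).

B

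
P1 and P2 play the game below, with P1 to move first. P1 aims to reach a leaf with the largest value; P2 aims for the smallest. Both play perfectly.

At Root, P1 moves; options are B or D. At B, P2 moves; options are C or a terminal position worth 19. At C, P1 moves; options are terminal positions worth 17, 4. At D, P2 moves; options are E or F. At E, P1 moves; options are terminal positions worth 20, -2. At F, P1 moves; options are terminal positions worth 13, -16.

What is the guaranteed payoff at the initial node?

C (P1): max(17, 4) = 17
B (P2): min(17, 19) = 17
E (P1): max(20, -2) = 20
F (P1): max(13, -16) = 13
D (P2): min(20, 13) = 13
Root (P1): max(17, 13) = 17

17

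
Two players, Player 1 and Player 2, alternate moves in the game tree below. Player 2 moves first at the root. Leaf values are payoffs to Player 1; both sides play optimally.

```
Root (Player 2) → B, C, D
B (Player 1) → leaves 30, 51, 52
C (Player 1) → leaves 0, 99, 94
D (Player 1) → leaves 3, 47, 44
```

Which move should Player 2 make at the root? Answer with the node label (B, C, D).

D

B (Player 1): max(30, 51, 52) = 52
C (Player 1): max(0, 99, 94) = 99
D (Player 1): max(3, 47, 44) = 47
Root (Player 2): min(52, 99, 47) = 47
Player 2 picks the child with the lowest value: D (value 47).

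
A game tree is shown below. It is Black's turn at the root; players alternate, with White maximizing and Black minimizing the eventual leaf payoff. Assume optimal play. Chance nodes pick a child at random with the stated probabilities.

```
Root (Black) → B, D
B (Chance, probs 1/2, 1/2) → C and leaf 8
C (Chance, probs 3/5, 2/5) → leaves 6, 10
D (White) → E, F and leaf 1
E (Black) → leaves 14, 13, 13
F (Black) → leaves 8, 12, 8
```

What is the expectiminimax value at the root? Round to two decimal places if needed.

C (Chance): 3/5·6 + 2/5·10 = 7.6
B (Chance): 1/2·7.6 + 1/2·8 = 7.8
E (Black): min(14, 13, 13) = 13
F (Black): min(8, 12, 8) = 8
D (White): max(13, 8, 1) = 13
Root (Black): min(7.8, 13) = 7.8

7.8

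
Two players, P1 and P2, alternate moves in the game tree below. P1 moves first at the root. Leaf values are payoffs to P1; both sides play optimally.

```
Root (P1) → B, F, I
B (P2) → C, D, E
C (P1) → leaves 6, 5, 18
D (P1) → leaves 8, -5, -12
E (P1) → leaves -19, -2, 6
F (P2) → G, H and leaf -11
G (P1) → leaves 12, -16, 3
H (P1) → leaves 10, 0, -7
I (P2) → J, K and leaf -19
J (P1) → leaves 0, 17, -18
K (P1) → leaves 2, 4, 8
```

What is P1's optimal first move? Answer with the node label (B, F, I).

C (P1): max(6, 5, 18) = 18
D (P1): max(8, -5, -12) = 8
E (P1): max(-19, -2, 6) = 6
B (P2): min(18, 8, 6) = 6
G (P1): max(12, -16, 3) = 12
H (P1): max(10, 0, -7) = 10
F (P2): min(12, 10, -11) = -11
J (P1): max(0, 17, -18) = 17
K (P1): max(2, 4, 8) = 8
I (P2): min(17, 8, -19) = -19
Root (P1): max(6, -11, -19) = 6
P1 picks the child with the highest value: B (value 6).

B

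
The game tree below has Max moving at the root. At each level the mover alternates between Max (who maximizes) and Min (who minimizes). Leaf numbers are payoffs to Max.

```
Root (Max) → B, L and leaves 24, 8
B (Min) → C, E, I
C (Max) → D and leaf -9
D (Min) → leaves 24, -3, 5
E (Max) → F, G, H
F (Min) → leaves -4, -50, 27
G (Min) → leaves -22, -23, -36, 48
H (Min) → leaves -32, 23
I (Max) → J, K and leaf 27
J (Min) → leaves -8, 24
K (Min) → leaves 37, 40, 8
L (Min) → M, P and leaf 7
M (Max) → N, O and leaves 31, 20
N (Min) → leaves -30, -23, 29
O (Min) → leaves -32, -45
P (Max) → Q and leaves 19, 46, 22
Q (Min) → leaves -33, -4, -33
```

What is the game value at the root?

D (Min): min(24, -3, 5) = -3
C (Max): max(-3, -9) = -3
F (Min): min(-4, -50, 27) = -50
G (Min): min(-22, -23, -36, 48) = -36
H (Min): min(-32, 23) = -32
E (Max): max(-50, -36, -32) = -32
J (Min): min(-8, 24) = -8
K (Min): min(37, 40, 8) = 8
I (Max): max(-8, 8, 27) = 27
B (Min): min(-3, -32, 27) = -32
N (Min): min(-30, -23, 29) = -30
O (Min): min(-32, -45) = -45
M (Max): max(-30, -45, 31, 20) = 31
Q (Min): min(-33, -4, -33) = -33
P (Max): max(-33, 19, 46, 22) = 46
L (Min): min(31, 46, 7) = 7
Root (Max): max(-32, 7, 24, 8) = 24

24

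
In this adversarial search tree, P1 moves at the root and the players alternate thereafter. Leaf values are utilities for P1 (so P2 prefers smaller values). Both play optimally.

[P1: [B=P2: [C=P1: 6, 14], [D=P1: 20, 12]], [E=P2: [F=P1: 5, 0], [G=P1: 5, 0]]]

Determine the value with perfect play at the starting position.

14

C (P1): max(6, 14) = 14
D (P1): max(20, 12) = 20
B (P2): min(14, 20) = 14
F (P1): max(5, 0) = 5
G (P1): max(5, 0) = 5
E (P2): min(5, 5) = 5
Root (P1): max(14, 5) = 14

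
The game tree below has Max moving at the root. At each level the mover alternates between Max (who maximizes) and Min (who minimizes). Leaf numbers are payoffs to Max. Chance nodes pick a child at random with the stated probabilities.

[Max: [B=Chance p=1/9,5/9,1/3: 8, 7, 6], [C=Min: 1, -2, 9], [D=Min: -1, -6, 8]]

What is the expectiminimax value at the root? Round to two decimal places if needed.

B (Chance): 1/9·8 + 5/9·7 + 1/3·6 = 6.78
C (Min): min(1, -2, 9) = -2
D (Min): min(-1, -6, 8) = -6
Root (Max): max(6.78, -2, -6) = 6.78

6.78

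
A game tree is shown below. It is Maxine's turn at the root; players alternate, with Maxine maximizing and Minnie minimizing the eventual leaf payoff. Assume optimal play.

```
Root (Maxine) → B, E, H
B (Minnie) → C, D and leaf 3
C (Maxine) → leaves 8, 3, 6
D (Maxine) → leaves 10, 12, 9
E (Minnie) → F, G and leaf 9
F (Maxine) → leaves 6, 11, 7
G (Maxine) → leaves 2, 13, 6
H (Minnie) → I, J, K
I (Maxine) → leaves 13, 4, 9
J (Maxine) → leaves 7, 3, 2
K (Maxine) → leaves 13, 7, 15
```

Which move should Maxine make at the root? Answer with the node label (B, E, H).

E

C (Maxine): max(8, 3, 6) = 8
D (Maxine): max(10, 12, 9) = 12
B (Minnie): min(8, 12, 3) = 3
F (Maxine): max(6, 11, 7) = 11
G (Maxine): max(2, 13, 6) = 13
E (Minnie): min(11, 13, 9) = 9
I (Maxine): max(13, 4, 9) = 13
J (Maxine): max(7, 3, 2) = 7
K (Maxine): max(13, 7, 15) = 15
H (Minnie): min(13, 7, 15) = 7
Root (Maxine): max(3, 9, 7) = 9
Maxine picks the child with the highest value: E (value 9).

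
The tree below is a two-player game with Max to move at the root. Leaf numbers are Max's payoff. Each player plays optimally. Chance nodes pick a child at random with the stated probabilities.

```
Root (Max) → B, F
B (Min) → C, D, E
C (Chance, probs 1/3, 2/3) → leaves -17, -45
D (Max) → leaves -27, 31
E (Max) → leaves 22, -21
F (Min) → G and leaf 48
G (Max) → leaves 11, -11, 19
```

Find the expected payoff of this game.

19

C (Chance): 1/3·-17 + 2/3·-45 = -35.67
D (Max): max(-27, 31) = 31
E (Max): max(22, -21) = 22
B (Min): min(-35.67, 31, 22) = -35.67
G (Max): max(11, -11, 19) = 19
F (Min): min(19, 48) = 19
Root (Max): max(-35.67, 19) = 19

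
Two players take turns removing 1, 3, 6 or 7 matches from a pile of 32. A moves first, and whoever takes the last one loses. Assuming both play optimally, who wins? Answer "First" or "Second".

Positions where the player to move wins (W) vs loses (L):
i:   0  1  2  3  4  5  6  7  8  9 10 11 12 13 14 15 16 17 18 19 20 21 22 23 24 25 26 27 28 29 30 31 32
     W  L  W  L  W  L  W  W  W  W  W  W  W  L  W  L  W  L  W  W  W  W  W  W  W  L  W  L  W  L  W  W  W
Position 32 is W, so the first player wins.

First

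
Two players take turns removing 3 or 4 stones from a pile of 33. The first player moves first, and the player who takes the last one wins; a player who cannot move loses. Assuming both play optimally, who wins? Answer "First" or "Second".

First

W/L table (W = player to move can force a win):
i:   0  1  2  3  4  5  6  7  8  9 10 11 12 13 14 15 16 17 18 19 20 21 22 23 24 25 26 27 28 29 30 31 32 33
     L  L  L  W  W  W  W  L  L  L  W  W  W  W  L  L  L  W  W  W  W  L  L  L  W  W  W  W  L  L  L  W  W  W
Position 33 is W, so the first player wins.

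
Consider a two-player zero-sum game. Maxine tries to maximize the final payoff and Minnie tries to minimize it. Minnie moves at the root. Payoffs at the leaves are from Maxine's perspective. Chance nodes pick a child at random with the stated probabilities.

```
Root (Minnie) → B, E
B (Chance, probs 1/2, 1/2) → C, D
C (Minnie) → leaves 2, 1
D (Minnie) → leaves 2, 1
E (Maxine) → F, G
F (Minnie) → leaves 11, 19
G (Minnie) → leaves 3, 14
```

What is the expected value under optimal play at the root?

C (Minnie): min(2, 1) = 1
D (Minnie): min(2, 1) = 1
B (Chance): 1/2·1 + 1/2·1 = 1
F (Minnie): min(11, 19) = 11
G (Minnie): min(3, 14) = 3
E (Maxine): max(11, 3) = 11
Root (Minnie): min(1, 11) = 1

1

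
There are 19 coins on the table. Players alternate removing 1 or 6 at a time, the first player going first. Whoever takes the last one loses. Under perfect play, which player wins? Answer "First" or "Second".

Second

Mark each pile size as W (mover wins) or L (mover loses):
i:   0  1  2  3  4  5  6  7  8  9 10 11 12 13 14 15 16 17 18 19
     W  L  W  L  W  L  W  W  L  W  L  W  L  W  W  L  W  L  W  L
Position 19 is L, so the second player wins.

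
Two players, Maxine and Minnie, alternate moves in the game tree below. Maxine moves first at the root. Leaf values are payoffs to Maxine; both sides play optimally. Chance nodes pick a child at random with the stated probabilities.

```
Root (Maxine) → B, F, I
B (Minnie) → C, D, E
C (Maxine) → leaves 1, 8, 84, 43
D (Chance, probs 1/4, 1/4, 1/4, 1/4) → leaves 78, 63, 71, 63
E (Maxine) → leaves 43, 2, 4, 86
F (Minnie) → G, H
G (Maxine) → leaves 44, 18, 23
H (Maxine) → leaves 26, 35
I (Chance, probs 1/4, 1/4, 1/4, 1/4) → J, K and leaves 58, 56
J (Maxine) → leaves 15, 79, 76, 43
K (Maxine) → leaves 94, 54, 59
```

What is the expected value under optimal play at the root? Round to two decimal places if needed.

71.75

C (Maxine): max(1, 8, 84, 43) = 84
D (Chance): 1/4·78 + 1/4·63 + 1/4·71 + 1/4·63 = 68.75
E (Maxine): max(43, 2, 4, 86) = 86
B (Minnie): min(84, 68.75, 86) = 68.75
G (Maxine): max(44, 18, 23) = 44
H (Maxine): max(26, 35) = 35
F (Minnie): min(44, 35) = 35
J (Maxine): max(15, 79, 76, 43) = 79
K (Maxine): max(94, 54, 59) = 94
I (Chance): 1/4·79 + 1/4·94 + 1/4·58 + 1/4·56 = 71.75
Root (Maxine): max(68.75, 35, 71.75) = 71.75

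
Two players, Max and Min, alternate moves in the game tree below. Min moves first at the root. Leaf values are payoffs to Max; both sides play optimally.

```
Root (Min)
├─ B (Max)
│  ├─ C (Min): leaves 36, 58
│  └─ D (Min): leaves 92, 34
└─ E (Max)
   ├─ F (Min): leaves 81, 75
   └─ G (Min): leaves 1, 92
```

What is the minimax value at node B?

36

C: min(36, 58) = 36
D: min(92, 34) = 34
B: max(36, 34) = 36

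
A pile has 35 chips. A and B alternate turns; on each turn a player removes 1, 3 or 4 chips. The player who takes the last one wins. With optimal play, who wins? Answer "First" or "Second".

Second

i:   0  1  2  3  4  5  6  7  8  9 10 11 12 13 14 15 16 17 18 19 20 21 22 23 24 25 26 27 28 29 30 31 32 33 34 35
     L  W  L  W  W  W  W  L  W  L  W  W  W  W  L  W  L  W  W  W  W  L  W  L  W  W  W  W  L  W  L  W  W  W  W  L
Position 35 is L, so the second player wins.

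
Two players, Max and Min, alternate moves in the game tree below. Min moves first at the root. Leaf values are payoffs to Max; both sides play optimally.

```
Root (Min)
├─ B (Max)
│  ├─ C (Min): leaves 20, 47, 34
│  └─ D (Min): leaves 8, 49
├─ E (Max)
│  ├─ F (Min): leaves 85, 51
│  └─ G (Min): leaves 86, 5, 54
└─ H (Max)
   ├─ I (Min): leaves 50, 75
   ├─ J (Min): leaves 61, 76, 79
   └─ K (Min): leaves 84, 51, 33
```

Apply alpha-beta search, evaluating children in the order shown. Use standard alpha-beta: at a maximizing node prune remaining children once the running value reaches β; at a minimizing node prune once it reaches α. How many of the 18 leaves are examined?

8

C [α=-∞,β=+∞]: v=20
D [α=20,β=+∞]: v=8 after child 1 ≤ α → α-cutoff, skip 1
B [α=-∞,β=+∞]: v=20
F [α=-∞,β=20]: v=51
E [α=-∞,β=20]: v=51 after child 1 ≥ β → β-cutoff, skip 1
I [α=-∞,β=20]: v=50
H [α=-∞,β=20]: v=50 after child 1 ≥ β → β-cutoff, skip 2
Root [α=-∞,β=+∞]: v=20
Leaves evaluated: 8 of 18.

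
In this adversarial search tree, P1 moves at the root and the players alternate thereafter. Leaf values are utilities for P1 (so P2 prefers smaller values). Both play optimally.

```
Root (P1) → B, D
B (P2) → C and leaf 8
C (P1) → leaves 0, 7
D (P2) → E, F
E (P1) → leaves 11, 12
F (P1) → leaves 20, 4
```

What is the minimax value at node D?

12

E: max(11, 12) = 12
F: max(20, 4) = 20
D: min(12, 20) = 12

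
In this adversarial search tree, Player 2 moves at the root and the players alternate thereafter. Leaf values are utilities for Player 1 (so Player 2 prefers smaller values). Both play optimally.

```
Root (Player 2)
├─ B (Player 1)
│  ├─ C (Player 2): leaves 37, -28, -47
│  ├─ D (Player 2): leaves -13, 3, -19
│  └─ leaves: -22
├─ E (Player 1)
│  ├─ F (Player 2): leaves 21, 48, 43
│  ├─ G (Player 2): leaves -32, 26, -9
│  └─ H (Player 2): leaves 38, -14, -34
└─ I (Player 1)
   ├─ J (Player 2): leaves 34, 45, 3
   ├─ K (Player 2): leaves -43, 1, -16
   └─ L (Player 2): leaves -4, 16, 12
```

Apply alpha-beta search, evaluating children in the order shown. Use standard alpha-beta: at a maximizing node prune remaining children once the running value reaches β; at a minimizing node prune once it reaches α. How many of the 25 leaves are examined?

C [α=-∞,β=+∞]: v=-47
D [α=-47,β=+∞]: v=-19
B [α=-∞,β=+∞]: v=-19
F [α=-∞,β=-19]: v=21
E [α=-∞,β=-19]: v=21 after child 1 ≥ β → β-cutoff, skip 2
J [α=-∞,β=-19]: v=3
I [α=-∞,β=-19]: v=3 after child 1 ≥ β → β-cutoff, skip 2
Root [α=-∞,β=+∞]: v=-19
Leaves evaluated: 13 of 25.

13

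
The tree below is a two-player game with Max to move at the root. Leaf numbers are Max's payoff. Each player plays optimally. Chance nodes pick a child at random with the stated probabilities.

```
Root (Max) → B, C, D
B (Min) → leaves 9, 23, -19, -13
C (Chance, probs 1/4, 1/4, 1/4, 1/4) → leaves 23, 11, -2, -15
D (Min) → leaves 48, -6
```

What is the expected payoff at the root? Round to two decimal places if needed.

4.25

B (Min): min(9, 23, -19, -13) = -19
C (Chance): 1/4·23 + 1/4·11 + 1/4·-2 + 1/4·-15 = 4.25
D (Min): min(48, -6) = -6
Root (Max): max(-19, 4.25, -6) = 4.25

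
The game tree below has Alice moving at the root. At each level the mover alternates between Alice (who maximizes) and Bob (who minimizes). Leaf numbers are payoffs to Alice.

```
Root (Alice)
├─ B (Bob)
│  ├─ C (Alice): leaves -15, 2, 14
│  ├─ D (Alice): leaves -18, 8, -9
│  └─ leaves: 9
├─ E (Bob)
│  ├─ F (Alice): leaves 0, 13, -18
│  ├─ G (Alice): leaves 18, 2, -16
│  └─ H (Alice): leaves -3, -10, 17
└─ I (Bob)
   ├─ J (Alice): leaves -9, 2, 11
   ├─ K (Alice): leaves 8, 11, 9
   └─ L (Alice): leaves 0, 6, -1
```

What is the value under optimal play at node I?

J: max(-9, 2, 11) = 11
K: max(8, 11, 9) = 11
L: max(0, 6, -1) = 6
I: min(11, 11, 6) = 6

6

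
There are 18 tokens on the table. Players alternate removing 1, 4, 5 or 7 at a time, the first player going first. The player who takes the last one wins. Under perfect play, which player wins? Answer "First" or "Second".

Second

Positions where the player to move wins (W) vs loses (L):
i:   0  1  2  3  4  5  6  7  8  9 10 11 12 13 14 15 16 17 18
     L  W  L  W  W  W  W  W  L  W  L  W  W  W  W  W  L  W  L
Position 18 is L, so the second player wins.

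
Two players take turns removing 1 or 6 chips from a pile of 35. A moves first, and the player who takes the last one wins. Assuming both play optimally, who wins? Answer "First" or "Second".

Second

i:   0  1  2  3  4  5  6  7  8  9 10 11 12 13 14 15 16 17 18 19 20 21 22 23 24 25 26 27 28 29 30 31 32 33 34 35
     L  W  L  W  L  W  W  L  W  L  W  L  W  W  L  W  L  W  L  W  W  L  W  L  W  L  W  W  L  W  L  W  L  W  W  L
Position 35 is L, so the second player wins.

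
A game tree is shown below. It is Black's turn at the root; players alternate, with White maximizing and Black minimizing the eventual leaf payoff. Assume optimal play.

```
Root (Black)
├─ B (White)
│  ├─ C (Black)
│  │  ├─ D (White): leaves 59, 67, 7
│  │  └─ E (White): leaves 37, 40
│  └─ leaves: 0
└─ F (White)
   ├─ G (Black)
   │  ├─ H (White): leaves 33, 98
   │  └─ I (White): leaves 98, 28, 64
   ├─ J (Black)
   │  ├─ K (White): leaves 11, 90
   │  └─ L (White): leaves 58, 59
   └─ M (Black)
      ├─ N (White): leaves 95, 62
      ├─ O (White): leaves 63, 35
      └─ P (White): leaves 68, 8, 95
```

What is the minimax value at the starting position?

40

D (White): max(59, 67, 7) = 67
E (White): max(37, 40) = 40
C (Black): min(67, 40) = 40
B (White): max(40, 0) = 40
H (White): max(33, 98) = 98
I (White): max(98, 28, 64) = 98
G (Black): min(98, 98) = 98
K (White): max(11, 90) = 90
L (White): max(58, 59) = 59
J (Black): min(90, 59) = 59
N (White): max(95, 62) = 95
O (White): max(63, 35) = 63
P (White): max(68, 8, 95) = 95
M (Black): min(95, 63, 95) = 63
F (White): max(98, 59, 63) = 98
Root (Black): min(40, 98) = 40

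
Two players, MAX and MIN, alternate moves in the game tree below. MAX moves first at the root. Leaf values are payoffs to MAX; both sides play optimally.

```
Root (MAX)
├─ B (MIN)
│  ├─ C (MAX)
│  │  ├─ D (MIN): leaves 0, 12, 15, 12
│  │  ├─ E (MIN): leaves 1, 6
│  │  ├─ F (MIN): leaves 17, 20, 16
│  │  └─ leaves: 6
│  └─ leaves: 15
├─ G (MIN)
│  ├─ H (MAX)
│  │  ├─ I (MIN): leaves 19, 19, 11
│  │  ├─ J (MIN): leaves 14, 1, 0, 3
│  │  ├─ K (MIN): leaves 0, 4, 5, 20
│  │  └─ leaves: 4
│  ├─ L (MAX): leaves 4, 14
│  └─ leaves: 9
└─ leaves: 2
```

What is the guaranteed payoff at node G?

I: min(19, 19, 11) = 11
J: min(14, 1, 0, 3) = 0
K: min(0, 4, 5, 20) = 0
H: max(11, 0, 0, 4) = 11
L: max(4, 14) = 14
G: min(11, 14, 9) = 9

9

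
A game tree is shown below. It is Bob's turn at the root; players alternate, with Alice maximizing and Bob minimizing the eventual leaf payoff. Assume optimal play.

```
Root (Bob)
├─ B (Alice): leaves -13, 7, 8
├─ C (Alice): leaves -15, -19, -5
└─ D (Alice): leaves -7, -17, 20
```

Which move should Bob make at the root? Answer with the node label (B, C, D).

B (Alice): max(-13, 7, 8) = 8
C (Alice): max(-15, -19, -5) = -5
D (Alice): max(-7, -17, 20) = 20
Root (Bob): min(8, -5, 20) = -5
Bob picks the child with the lowest value: C (value -5).

C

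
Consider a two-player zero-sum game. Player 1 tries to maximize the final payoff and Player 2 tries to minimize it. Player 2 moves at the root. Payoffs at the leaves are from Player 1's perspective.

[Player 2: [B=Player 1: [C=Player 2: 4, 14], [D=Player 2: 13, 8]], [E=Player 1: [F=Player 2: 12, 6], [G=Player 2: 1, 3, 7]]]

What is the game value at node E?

6

F: min(12, 6) = 6
G: min(1, 3, 7) = 1
E: max(6, 1) = 6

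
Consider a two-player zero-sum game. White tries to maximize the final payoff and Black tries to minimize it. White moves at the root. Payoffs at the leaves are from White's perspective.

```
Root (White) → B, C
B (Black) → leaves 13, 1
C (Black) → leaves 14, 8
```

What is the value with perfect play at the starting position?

8

B (Black): min(13, 1) = 1
C (Black): min(14, 8) = 8
Root (White): max(1, 8) = 8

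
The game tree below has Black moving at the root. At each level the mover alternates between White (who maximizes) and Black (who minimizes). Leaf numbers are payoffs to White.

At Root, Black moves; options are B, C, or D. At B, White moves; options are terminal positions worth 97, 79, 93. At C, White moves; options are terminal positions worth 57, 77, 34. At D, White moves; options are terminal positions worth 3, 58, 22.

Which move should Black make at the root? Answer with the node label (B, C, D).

D

B (White): max(97, 79, 93) = 97
C (White): max(57, 77, 34) = 77
D (White): max(3, 58, 22) = 58
Root (Black): min(97, 77, 58) = 58
Black picks the child with the lowest value: D (value 58).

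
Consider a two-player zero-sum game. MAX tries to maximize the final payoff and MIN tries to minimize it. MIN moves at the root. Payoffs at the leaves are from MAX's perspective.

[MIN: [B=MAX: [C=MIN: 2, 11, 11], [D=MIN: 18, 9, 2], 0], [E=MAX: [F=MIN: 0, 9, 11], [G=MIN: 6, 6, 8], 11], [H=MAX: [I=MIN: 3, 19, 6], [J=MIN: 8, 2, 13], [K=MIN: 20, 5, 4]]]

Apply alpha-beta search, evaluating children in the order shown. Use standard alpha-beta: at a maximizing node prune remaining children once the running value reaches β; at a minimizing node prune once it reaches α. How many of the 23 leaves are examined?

16

C [α=-∞,β=+∞]: v=2
D [α=2,β=+∞]: v=2
B [α=-∞,β=+∞]: v=2
F [α=-∞,β=2]: v=0
G [α=0,β=2]: v=6
E [α=-∞,β=2]: v=6 after child 2 ≥ β → β-cutoff, skip 1
I [α=-∞,β=2]: v=3
H [α=-∞,β=2]: v=3 after child 1 ≥ β → β-cutoff, skip 2
Root [α=-∞,β=+∞]: v=2
Leaves evaluated: 16 of 23.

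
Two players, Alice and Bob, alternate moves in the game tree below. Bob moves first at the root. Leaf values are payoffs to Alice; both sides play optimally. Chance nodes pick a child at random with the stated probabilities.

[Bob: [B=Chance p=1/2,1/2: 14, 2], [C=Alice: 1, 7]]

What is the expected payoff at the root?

7

B (Chance): 1/2·14 + 1/2·2 = 8
C (Alice): max(1, 7) = 7
Root (Bob): min(8, 7) = 7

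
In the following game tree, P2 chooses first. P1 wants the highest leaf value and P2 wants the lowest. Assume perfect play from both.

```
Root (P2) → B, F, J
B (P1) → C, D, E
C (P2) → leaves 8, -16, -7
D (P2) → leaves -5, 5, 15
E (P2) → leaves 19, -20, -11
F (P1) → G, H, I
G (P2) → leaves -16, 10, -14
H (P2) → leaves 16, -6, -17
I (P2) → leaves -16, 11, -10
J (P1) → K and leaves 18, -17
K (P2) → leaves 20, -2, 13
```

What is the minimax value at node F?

-16

G: min(-16, 10, -14) = -16
H: min(16, -6, -17) = -17
I: min(-16, 11, -10) = -16
F: max(-16, -17, -16) = -16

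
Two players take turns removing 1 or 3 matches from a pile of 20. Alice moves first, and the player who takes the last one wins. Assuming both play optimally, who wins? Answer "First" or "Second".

Second

i:   0  1  2  3  4  5  6  7  8  9 10 11 12 13 14 15 16 17 18 19 20
     L  W  L  W  L  W  L  W  L  W  L  W  L  W  L  W  L  W  L  W  L
Position 20 is L, so the second player wins.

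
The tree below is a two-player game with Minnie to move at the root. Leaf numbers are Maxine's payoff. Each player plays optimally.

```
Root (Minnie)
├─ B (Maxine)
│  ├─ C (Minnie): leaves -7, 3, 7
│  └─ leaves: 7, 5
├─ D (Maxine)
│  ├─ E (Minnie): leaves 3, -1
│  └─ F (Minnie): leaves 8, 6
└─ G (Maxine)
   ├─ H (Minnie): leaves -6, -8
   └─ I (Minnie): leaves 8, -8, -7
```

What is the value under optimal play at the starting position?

-8

C (Minnie): min(-7, 3, 7) = -7
B (Maxine): max(-7, 7, 5) = 7
E (Minnie): min(3, -1) = -1
F (Minnie): min(8, 6) = 6
D (Maxine): max(-1, 6) = 6
H (Minnie): min(-6, -8) = -8
I (Minnie): min(8, -8, -7) = -8
G (Maxine): max(-8, -8) = -8
Root (Minnie): min(7, 6, -8) = -8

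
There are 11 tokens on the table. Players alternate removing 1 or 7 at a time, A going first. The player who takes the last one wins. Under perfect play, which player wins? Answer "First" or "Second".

First

Mark each pile size as W (mover wins) or L (mover loses):
i:   0  1  2  3  4  5  6  7  8  9 10 11
     L  W  L  W  L  W  L  W  L  W  L  W
Position 11 is W, so the first player wins.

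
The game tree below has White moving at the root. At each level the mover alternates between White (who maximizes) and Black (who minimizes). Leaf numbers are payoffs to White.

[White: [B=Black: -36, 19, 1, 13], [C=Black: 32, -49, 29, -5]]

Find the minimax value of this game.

B (Black): min(-36, 19, 1, 13) = -36
C (Black): min(32, -49, 29, -5) = -49
Root (White): max(-36, -49) = -36

-36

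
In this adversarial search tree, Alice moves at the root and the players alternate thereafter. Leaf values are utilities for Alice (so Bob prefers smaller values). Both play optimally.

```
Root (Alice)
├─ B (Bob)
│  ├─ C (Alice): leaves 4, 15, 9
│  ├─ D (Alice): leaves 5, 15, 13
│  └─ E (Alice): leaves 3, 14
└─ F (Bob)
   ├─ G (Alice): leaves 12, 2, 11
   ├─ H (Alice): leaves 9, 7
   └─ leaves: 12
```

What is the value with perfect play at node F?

9

G: max(12, 2, 11) = 12
H: max(9, 7) = 9
F: min(12, 9, 12) = 9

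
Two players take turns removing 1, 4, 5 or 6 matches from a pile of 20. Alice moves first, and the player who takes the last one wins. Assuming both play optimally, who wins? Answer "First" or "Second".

Compute winning (W) and losing (L) positions by backward induction:
i:   0  1  2  3  4  5  6  7  8  9 10 11 12 13 14 15 16 17 18 19 20
     L  W  L  W  W  W  W  W  W  L  W  L  W  W  W  W  W  W  L  W  L
Position 20 is L, so the second player wins.

Second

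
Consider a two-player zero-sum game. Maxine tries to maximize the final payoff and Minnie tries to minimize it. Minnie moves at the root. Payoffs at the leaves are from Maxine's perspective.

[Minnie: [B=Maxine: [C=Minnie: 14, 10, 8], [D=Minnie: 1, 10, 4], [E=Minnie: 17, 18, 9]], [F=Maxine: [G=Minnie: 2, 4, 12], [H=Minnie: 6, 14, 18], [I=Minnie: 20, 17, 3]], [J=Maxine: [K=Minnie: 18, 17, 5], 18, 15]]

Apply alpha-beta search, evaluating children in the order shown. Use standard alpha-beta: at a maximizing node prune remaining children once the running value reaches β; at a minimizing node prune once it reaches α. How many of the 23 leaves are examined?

C [α=-∞,β=+∞]: v=8
D [α=8,β=+∞]: v=1 after child 1 ≤ α → α-cutoff, skip 2
E [α=8,β=+∞]: v=9
B [α=-∞,β=+∞]: v=9
G [α=-∞,β=9]: v=2
H [α=2,β=9]: v=6
I [α=6,β=9]: v=3
F [α=-∞,β=9]: v=6
K [α=-∞,β=6]: v=5
J [α=-∞,β=6]: v=18 after child 2 ≥ β → β-cutoff, skip 1
Root [α=-∞,β=+∞]: v=6
Leaves evaluated: 20 of 23.

20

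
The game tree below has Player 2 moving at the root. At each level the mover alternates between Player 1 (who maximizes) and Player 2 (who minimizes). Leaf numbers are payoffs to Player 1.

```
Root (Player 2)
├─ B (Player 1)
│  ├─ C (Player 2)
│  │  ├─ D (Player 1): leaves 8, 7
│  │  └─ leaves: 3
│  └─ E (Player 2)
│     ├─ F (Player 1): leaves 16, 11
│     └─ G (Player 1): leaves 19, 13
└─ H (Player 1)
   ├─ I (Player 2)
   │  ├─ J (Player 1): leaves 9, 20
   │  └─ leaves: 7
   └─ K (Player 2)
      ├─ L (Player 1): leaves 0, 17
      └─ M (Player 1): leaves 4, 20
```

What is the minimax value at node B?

16

D: max(8, 7) = 8
C: min(8, 3) = 3
F: max(16, 11) = 16
G: max(19, 13) = 19
E: min(16, 19) = 16
B: max(3, 16) = 16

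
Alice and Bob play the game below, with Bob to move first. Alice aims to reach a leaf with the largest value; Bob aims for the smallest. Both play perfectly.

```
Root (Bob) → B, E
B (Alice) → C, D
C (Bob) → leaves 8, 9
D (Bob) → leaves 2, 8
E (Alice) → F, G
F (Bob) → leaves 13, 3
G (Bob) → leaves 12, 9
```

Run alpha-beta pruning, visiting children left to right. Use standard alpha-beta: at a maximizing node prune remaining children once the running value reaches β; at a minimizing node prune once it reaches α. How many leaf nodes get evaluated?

7

C [α=-∞,β=+∞]: v=8
D [α=8,β=+∞]: v=2 after child 1 ≤ α → α-cutoff, skip 1
B [α=-∞,β=+∞]: v=8
F [α=-∞,β=8]: v=3
G [α=3,β=8]: v=9
E [α=-∞,β=8]: v=9
Root [α=-∞,β=+∞]: v=8
Leaves evaluated: 7 of 8.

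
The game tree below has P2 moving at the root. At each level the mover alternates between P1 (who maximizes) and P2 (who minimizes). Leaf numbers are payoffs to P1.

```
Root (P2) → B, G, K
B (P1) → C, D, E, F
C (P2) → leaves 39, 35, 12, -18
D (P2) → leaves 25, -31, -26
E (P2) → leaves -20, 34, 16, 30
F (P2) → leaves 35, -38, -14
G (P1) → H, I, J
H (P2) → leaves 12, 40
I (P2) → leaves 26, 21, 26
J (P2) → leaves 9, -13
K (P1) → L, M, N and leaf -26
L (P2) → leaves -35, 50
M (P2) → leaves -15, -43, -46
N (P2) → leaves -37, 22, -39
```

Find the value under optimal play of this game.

-26

C (P2): min(39, 35, 12, -18) = -18
D (P2): min(25, -31, -26) = -31
E (P2): min(-20, 34, 16, 30) = -20
F (P2): min(35, -38, -14) = -38
B (P1): max(-18, -31, -20, -38) = -18
H (P2): min(12, 40) = 12
I (P2): min(26, 21, 26) = 21
J (P2): min(9, -13) = -13
G (P1): max(12, 21, -13) = 21
L (P2): min(-35, 50) = -35
M (P2): min(-15, -43, -46) = -46
N (P2): min(-37, 22, -39) = -39
K (P1): max(-35, -46, -39, -26) = -26
Root (P2): min(-18, 21, -26) = -26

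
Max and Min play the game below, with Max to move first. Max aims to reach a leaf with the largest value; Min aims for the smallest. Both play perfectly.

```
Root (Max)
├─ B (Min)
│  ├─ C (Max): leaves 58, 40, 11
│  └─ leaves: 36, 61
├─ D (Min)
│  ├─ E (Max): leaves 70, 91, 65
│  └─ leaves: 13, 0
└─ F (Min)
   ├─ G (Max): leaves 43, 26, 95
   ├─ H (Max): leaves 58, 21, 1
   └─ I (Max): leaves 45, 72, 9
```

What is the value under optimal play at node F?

G: max(43, 26, 95) = 95
H: max(58, 21, 1) = 58
I: max(45, 72, 9) = 72
F: min(95, 58, 72) = 58

58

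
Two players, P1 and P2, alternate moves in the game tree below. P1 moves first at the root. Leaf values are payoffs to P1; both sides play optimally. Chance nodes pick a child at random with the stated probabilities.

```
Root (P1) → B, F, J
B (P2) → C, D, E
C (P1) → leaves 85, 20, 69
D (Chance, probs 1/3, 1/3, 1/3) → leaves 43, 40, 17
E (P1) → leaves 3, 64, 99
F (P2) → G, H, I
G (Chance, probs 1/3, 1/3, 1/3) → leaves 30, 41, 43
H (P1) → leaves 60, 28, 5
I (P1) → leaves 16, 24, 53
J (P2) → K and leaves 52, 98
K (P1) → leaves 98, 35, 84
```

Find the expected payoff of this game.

C (P1): max(85, 20, 69) = 85
D (Chance): 1/3·43 + 1/3·40 + 1/3·17 = 33.33
E (P1): max(3, 64, 99) = 99
B (P2): min(85, 33.33, 99) = 33.33
G (Chance): 1/3·30 + 1/3·41 + 1/3·43 = 38
H (P1): max(60, 28, 5) = 60
I (P1): max(16, 24, 53) = 53
F (P2): min(38, 60, 53) = 38
K (P1): max(98, 35, 84) = 98
J (P2): min(98, 52, 98) = 52
Root (P1): max(33.33, 38, 52) = 52

52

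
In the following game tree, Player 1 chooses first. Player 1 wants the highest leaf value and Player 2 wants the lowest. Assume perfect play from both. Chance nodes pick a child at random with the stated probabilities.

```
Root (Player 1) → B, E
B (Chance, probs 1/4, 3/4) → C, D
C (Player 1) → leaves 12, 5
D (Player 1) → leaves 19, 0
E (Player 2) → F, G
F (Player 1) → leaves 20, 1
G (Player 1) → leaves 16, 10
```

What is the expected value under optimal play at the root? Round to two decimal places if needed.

17.25

C (Player 1): max(12, 5) = 12
D (Player 1): max(19, 0) = 19
B (Chance): 1/4·12 + 3/4·19 = 17.25
F (Player 1): max(20, 1) = 20
G (Player 1): max(16, 10) = 16
E (Player 2): min(20, 16) = 16
Root (Player 1): max(17.25, 16) = 17.25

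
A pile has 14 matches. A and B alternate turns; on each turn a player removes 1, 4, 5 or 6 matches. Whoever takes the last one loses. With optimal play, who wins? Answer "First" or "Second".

W/L table (W = player to move can force a win):
i:   0  1  2  3  4  5  6  7  8  9 10 11 12 13 14
     W  L  W  L  W  W  W  W  W  W  L  W  L  W  W
Position 14 is W, so the first player wins.

First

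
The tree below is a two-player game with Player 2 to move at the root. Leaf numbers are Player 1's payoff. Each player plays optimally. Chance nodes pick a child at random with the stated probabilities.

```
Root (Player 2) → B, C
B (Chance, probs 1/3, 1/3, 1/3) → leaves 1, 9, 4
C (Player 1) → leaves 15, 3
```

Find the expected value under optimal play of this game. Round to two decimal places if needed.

4.67

B (Chance): 1/3·1 + 1/3·9 + 1/3·4 = 4.67
C (Player 1): max(15, 3) = 15
Root (Player 2): min(4.67, 15) = 4.67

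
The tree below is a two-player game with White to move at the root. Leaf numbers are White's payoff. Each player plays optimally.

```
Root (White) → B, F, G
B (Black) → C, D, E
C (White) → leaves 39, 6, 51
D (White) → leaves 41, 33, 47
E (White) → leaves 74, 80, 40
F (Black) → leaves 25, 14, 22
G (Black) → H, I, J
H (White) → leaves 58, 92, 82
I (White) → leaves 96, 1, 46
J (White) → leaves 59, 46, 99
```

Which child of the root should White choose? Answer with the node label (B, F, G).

C (White): max(39, 6, 51) = 51
D (White): max(41, 33, 47) = 47
E (White): max(74, 80, 40) = 80
B (Black): min(51, 47, 80) = 47
F (Black): min(25, 14, 22) = 14
H (White): max(58, 92, 82) = 92
I (White): max(96, 1, 46) = 96
J (White): max(59, 46, 99) = 99
G (Black): min(92, 96, 99) = 92
Root (White): max(47, 14, 92) = 92
White picks the child with the highest value: G (value 92).

G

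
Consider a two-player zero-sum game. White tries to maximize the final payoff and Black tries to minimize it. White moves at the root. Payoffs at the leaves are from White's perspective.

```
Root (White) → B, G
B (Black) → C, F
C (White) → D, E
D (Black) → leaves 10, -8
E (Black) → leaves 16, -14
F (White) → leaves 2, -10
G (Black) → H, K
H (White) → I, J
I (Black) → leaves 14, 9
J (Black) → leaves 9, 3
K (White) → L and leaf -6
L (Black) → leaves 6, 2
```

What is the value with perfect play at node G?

2

I: min(14, 9) = 9
J: min(9, 3) = 3
H: max(9, 3) = 9
L: min(6, 2) = 2
K: max(2, -6) = 2
G: min(9, 2) = 2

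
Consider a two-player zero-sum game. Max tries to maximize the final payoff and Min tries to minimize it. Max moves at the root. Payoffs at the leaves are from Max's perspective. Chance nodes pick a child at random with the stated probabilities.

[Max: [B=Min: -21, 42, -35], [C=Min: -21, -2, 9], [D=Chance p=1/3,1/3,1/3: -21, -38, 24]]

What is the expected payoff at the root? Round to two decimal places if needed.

-11.67

B (Min): min(-21, 42, -35) = -35
C (Min): min(-21, -2, 9) = -21
D (Chance): 1/3·-21 + 1/3·-38 + 1/3·24 = -11.67
Root (Max): max(-35, -21, -11.67) = -11.67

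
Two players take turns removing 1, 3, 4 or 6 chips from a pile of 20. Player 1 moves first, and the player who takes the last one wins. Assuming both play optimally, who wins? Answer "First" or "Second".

First

Positions where the player to move wins (W) vs loses (L):
i:   0  1  2  3  4  5  6  7  8  9 10 11 12 13 14 15 16 17 18 19 20
     L  W  L  W  W  W  W  L  W  L  W  W  W  W  L  W  L  W  W  W  W
Position 20 is W, so the first player wins.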